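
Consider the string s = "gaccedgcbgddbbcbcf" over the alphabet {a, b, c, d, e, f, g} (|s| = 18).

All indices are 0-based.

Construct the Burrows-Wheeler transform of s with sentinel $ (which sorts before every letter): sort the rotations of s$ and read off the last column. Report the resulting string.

fgdbccbgacbdgecc$db

rank  rotation             last
    0  $gaccedgcbgddbbcbcf  f
    1  accedgcbgddbbcbcf$g  g
    2  bbcbcf$gaccedgcbgdd  d
    3  bcbcf$gaccedgcbgddb  b
    4  bcf$gaccedgcbgddbbc  c
    5  bgddbbcbcf$gaccedgc  c
    6  cbcf$gaccedgcbgddbb  b
    7  cbgddbbcbcf$gaccedg  g
    8  ccedgcbgddbbcbcf$ga  a
    9  cedgcbgddbbcbcf$gac  c
   10  cf$gaccedgcbgddbbcb  b
   11  dbbcbcf$gaccedgcbgd  d
   12  ddbbcbcf$gaccedgcbg  g
   13  dgcbgddbbcbcf$gacce  e
   14  edgcbgddbbcbcf$gacc  c
   15  f$gaccedgcbgddbbcbc  c
   16  gaccedgcbgddbbcbcf$  $
   17  gcbgddbbcbcf$gacced  d
   18  gddbbcbcf$gaccedgcb  b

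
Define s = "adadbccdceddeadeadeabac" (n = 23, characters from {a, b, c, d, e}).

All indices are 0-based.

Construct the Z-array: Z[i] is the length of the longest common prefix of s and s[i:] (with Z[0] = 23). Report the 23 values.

[23, 0, 2, 0, 0, 0, 0, 0, 0, 0, 0, 0, 0, 2, 0, 0, 2, 0, 0, 1, 0, 1, 0]

Z[0]=23
i=1: outside box; Z[1]=0
i=2: outside box; Z[2]=2 scan→box=[2,4)
i=3: min(r-i=1, Z[1]=0)=0; Z[3]=0
i=4: outside box; Z[4]=0
i=5: outside box; Z[5]=0
i=6: outside box; Z[6]=0
i=7: outside box; Z[7]=0
i=8: outside box; Z[8]=0
i=9: outside box; Z[9]=0
i=10: outside box; Z[10]=0
i=11: outside box; Z[11]=0
i=12: outside box; Z[12]=0
i=13: outside box; Z[13]=2 scan→box=[13,15)
i=14: min(r-i=1, Z[1]=0)=0; Z[14]=0
i=15: outside box; Z[15]=0
i=16: outside box; Z[16]=2 scan→box=[16,18)
i=17: min(r-i=1, Z[1]=0)=0; Z[17]=0
i=18: outside box; Z[18]=0
i=19: outside box; Z[19]=1 scan→box=[19,20)
i=20: outside box; Z[20]=0
i=21: outside box; Z[21]=1 scan→box=[21,22)
i=22: outside box; Z[22]=0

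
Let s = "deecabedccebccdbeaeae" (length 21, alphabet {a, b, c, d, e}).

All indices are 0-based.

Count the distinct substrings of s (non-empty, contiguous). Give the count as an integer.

rank→(start, suffix):
  0 → (4, 'abedccebccdbeaeae')
  1 → (19, 'ae')
  2 → (17, 'aeae')
  3 → (11, 'bccdbeaeae')
  4 → (15, 'beaeae')
  5 → (5, 'bedccebccdbeaeae')
  6 → (3, 'cabedccebccdbeaeae')
  7 → (12, 'ccdbeaeae')
  8 → (8, 'ccebccdbeaeae')
  9 → (13, 'cdbeaeae')
  10 → (9, 'cebccdbeaeae')
  11 → (14, 'dbeaeae')
  12 → (7, 'dccebccdbeaeae')
  13 → (0, 'deecabedccebccdbeaeae')
  14 → (20, 'e')
  15 → (18, 'eae')
  16 → (16, 'eaeae')
  17 → (10, 'ebccdbeaeae')
  18 → (2, 'ecabedccebccdbeaeae')
  19 → (6, 'edccebccdbeaeae')
  20 → (1, 'eecabedccebccdbeaeae')

SA = [4, 19, 17, 11, 15, 5, 3, 12, 8, 13, 9, 14, 7, 0, 20, 18, 16, 10, 2, 6, 1]
[i] adj suffixes → lcp
  [1] 4/19 → 1 ('a')
  [2] 19/17 → 2 ('ae')
  [3] 17/11 → 0 ('')
  [4] 11/15 → 1 ('b')
  [5] 15/5 → 2 ('be')
  [6] 5/3 → 0 ('')
  [7] 3/12 → 1 ('c')
  [8] 12/8 → 2 ('cc')
  [9] 8/13 → 1 ('c')
  [10] 13/9 → 1 ('c')
  [11] 9/14 → 0 ('')
  [12] 14/7 → 1 ('d')
  [13] 7/0 → 1 ('d')
  [14] 0/20 → 0 ('')
  [15] 20/18 → 1 ('e')
  [16] 18/16 → 3 ('eae')
  [17] 16/10 → 1 ('e')
  [18] 10/2 → 1 ('e')
  [19] 2/6 → 1 ('e')
  [20] 6/1 → 1 ('e')

n(n+1)/2 = 21·22/2 = 231
Σ LCP = 0 + 1 + 2 + 0 + 1 + 2 + 0 + 1 + 2 + 1 + 1 + 0 + 1 + 1 + 0 + 1 + 3 + 1 + 1 + 1 + 1 = 21
distinct = 231 − 21 = 210

210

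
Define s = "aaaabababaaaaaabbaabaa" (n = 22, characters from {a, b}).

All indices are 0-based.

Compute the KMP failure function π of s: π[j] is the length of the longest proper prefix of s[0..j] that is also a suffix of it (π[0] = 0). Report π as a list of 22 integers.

π[0] = 0
j=1 s[j]='a': π[1]=1 (border 'a')
j=2 s[j]='a': π[2]=2 (border 'aa')
j=3 s[j]='a': π[3]=3 (border 'aaa')
j=4 s[j]='b': k: 3→2→1→0; π[4]=0 (border '')
j=5 s[j]='a': π[5]=1 (border 'a')
j=6 s[j]='b': k: 1→0; π[6]=0 (border '')
j=7 s[j]='a': π[7]=1 (border 'a')
j=8 s[j]='b': k: 1→0; π[8]=0 (border '')
j=9 s[j]='a': π[9]=1 (border 'a')
j=10 s[j]='a': π[10]=2 (border 'aa')
j=11 s[j]='a': π[11]=3 (border 'aaa')
j=12 s[j]='a': π[12]=4 (border 'aaaa')
j=13 s[j]='a': k: 4→3; π[13]=4 (border 'aaaa')
j=14 s[j]='a': k: 4→3; π[14]=4 (border 'aaaa')
j=15 s[j]='b': π[15]=5 (border 'aaaab')
j=16 s[j]='b': k: 5→0; π[16]=0 (border '')
j=17 s[j]='a': π[17]=1 (border 'a')
j=18 s[j]='a': π[18]=2 (border 'aa')
j=19 s[j]='b': k: 2→1→0; π[19]=0 (border '')
j=20 s[j]='a': π[20]=1 (border 'a')
j=21 s[j]='a': π[21]=2 (border 'aa')

[0, 1, 2, 3, 0, 1, 0, 1, 0, 1, 2, 3, 4, 4, 4, 5, 0, 1, 2, 0, 1, 2]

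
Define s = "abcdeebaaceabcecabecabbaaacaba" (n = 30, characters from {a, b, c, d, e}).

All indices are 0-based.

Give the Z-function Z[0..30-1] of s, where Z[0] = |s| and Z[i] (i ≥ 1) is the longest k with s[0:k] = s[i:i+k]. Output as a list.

Z[0]=30
i=1: fresh scan; Z[1]=0
i=2: fresh scan; Z[2]=0
i=3: fresh scan; Z[3]=0
i=4: fresh scan; Z[4]=0
i=5: fresh scan; Z[5]=0
i=6: fresh scan; Z[6]=0
i=7: fresh scan; Z[7]=1 scan→box=[7,8)
i=8: fresh scan; Z[8]=1 scan→box=[8,9)
i=9: fresh scan; Z[9]=0
i=10: fresh scan; Z[10]=0
i=11: fresh scan; Z[11]=3 scan→box=[11,14)
i=12: min(r-i=2, Z[1]=0)=0; Z[12]=0
i=13: min(r-i=1, Z[2]=0)=0; Z[13]=0
i=14: fresh scan; Z[14]=0
i=15: fresh scan; Z[15]=0
i=16: fresh scan; Z[16]=2 scan→box=[16,18)
i=17: min(r-i=1, Z[1]=0)=0; Z[17]=0
i=18: fresh scan; Z[18]=0
i=19: fresh scan; Z[19]=0
i=20: fresh scan; Z[20]=2 scan→box=[20,22)
i=21: min(r-i=1, Z[1]=0)=0; Z[21]=0
i=22: fresh scan; Z[22]=0
i=23: fresh scan; Z[23]=1 scan→box=[23,24)
i=24: fresh scan; Z[24]=1 scan→box=[24,25)
i=25: fresh scan; Z[25]=1 scan→box=[25,26)
i=26: fresh scan; Z[26]=0
i=27: fresh scan; Z[27]=2 scan→box=[27,29)
i=28: min(r-i=1, Z[1]=0)=0; Z[28]=0
i=29: fresh scan; Z[29]=1 scan→box=[29,30)

[30, 0, 0, 0, 0, 0, 0, 1, 1, 0, 0, 3, 0, 0, 0, 0, 2, 0, 0, 0, 2, 0, 0, 1, 1, 1, 0, 2, 0, 1]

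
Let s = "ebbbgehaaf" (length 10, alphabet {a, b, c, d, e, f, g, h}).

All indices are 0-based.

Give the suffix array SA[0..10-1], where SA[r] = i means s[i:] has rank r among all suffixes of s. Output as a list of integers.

[7, 8, 1, 2, 3, 0, 5, 9, 4, 6]

sorted suffixes:
  #0 SA[0]=7  'aaf'
  #1 SA[1]=8  'af'
  #2 SA[2]=1  'bbbgehaaf'
  #3 SA[3]=2  'bbgehaaf'
  #4 SA[4]=3  'bgehaaf'
  #5 SA[5]=0  'ebbbgehaaf'
  #6 SA[6]=5  'ehaaf'
  #7 SA[7]=9  'f'
  #8 SA[8]=4  'gehaaf'
  #9 SA[9]=6  'haaf'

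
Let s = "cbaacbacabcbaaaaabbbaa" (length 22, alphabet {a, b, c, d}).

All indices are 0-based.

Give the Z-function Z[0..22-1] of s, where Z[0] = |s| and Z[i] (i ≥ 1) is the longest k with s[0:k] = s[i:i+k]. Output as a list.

Z[0]=22
i=1: fresh scan; Z[1]=0
i=2: fresh scan; Z[2]=0
i=3: fresh scan; Z[3]=0
i=4: fresh scan; Z[4]=3 extend→box=[4,7)
i=5: min(r-i=2, Z[1]=0)=0; Z[5]=0
i=6: min(r-i=1, Z[2]=0)=0; Z[6]=0
i=7: fresh scan; Z[7]=1 extend→box=[7,8)
i=8: fresh scan; Z[8]=0
i=9: fresh scan; Z[9]=0
i=10: fresh scan; Z[10]=4 extend→box=[10,14)
i=11: min(r-i=3, Z[1]=0)=0; Z[11]=0
i=12: min(r-i=2, Z[2]=0)=0; Z[12]=0
i=13: min(r-i=1, Z[3]=0)=0; Z[13]=0
i=14: fresh scan; Z[14]=0
i=15: fresh scan; Z[15]=0
i=16: fresh scan; Z[16]=0
i=17: fresh scan; Z[17]=0
i=18: fresh scan; Z[18]=0
i=19: fresh scan; Z[19]=0
i=20: fresh scan; Z[20]=0
i=21: fresh scan; Z[21]=0

[22, 0, 0, 0, 3, 0, 0, 1, 0, 0, 4, 0, 0, 0, 0, 0, 0, 0, 0, 0, 0, 0]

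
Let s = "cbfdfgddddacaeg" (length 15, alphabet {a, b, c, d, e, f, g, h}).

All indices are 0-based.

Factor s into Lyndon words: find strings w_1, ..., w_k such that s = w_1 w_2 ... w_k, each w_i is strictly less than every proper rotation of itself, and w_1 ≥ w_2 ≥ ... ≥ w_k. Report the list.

emit factor 1: 'c' (i=0, period=1)
emit factor 2: 'bfdfgdddd' (i=1, period=9)
emit factor 3: 'acaeg' (i=10, period=5)

["c", "bfdfgdddd", "acaeg"]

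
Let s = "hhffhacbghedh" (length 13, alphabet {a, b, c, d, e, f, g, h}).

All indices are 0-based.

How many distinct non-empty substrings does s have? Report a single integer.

86

rank→(start, suffix):
  0 → (5, 'acbghedh')
  1 → (7, 'bghedh')
  2 → (6, 'cbghedh')
  3 → (11, 'dh')
  4 → (10, 'edh')
  5 → (2, 'ffhacbghedh')
  6 → (3, 'fhacbghedh')
  7 → (8, 'ghedh')
  8 → (12, 'h')
  9 → (4, 'hacbghedh')
  10 → (9, 'hedh')
  11 → (1, 'hffhacbghedh')
  12 → (0, 'hhffhacbghedh')

SA = [5, 7, 6, 11, 10, 2, 3, 8, 12, 4, 9, 1, 0]
[i] adj suffixes → lcp
  [1] 5/7 → 0 ('')
  [2] 7/6 → 0 ('')
  [3] 6/11 → 0 ('')
  [4] 11/10 → 0 ('')
  [5] 10/2 → 0 ('')
  [6] 2/3 → 1 ('f')
  [7] 3/8 → 0 ('')
  [8] 8/12 → 0 ('')
  [9] 12/4 → 1 ('h')
  [10] 4/9 → 1 ('h')
  [11] 9/1 → 1 ('h')
  [12] 1/0 → 1 ('h')

n(n+1)/2 = 13·14/2 = 91
Σ LCP = 0 + 0 + 0 + 0 + 0 + 0 + 1 + 0 + 0 + 1 + 1 + 1 + 1 = 5
distinct = 91 − 5 = 86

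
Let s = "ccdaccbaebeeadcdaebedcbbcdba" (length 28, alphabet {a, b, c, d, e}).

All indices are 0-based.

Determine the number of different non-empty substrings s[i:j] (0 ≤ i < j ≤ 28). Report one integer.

369

sorted suffixes:
  #0 SA[0]=27  'a'
  #1 SA[1]=3  'accbaebeeadcdaebedcbbcdba'
  #2 SA[2]=12  'adcdaebedcbbcdba'
  #3 SA[3]=16  'aebedcbbcdba'
  #4 SA[4]=7  'aebeeadcdaebedcbbcdba'
  #5 SA[5]=26  'ba'
  #6 SA[6]=6  'baebeeadcdaebedcbbcdba'
  #7 SA[7]=22  'bbcdba'
  #8 SA[8]=23  'bcdba'
  #9 SA[9]=18  'bedcbbcdba'
  #10 SA[10]=9  'beeadcdaebedcbbcdba'
  #11 SA[11]=5  'cbaebeeadcdaebedcbbcdba'
  #12 SA[12]=21  'cbbcdba'
  #13 SA[13]=4  'ccbaebeeadcdaebedcbbcdba'
  #14 SA[14]=0  'ccdaccbaebeeadcdaebedcbbcdba'
  #15 SA[15]=1  'cdaccbaebeeadcdaebedcbbcdba'
  #16 SA[16]=14  'cdaebedcbbcdba'
  #17 SA[17]=24  'cdba'
  #18 SA[18]=2  'daccbaebeeadcdaebedcbbcdba'
  #19 SA[19]=15  'daebedcbbcdba'
  #20 SA[20]=25  'dba'
  #21 SA[21]=20  'dcbbcdba'
  #22 SA[22]=13  'dcdaebedcbbcdba'
  #23 SA[23]=11  'eadcdaebedcbbcdba'
  #24 SA[24]=17  'ebedcbbcdba'
  #25 SA[25]=8  'ebeeadcdaebedcbbcdba'
  #26 SA[26]=19  'edcbbcdba'
  #27 SA[27]=10  'eeadcdaebedcbbcdba'

SA = [27, 3, 12, 16, 7, 26, 6, 22, 23, 18, 9, 5, 21, 4, 0, 1, 14, 24, 2, 15, 25, 20, 13, 11, 17, 8, 19, 10]
i: (SA[i-1],SA[i]) lcp shared
  1: (27,3) 1 'a'
  2: (3,12) 1 'a'
  3: (12,16) 1 'a'
  4: (16,7) 4 'aebe'
  5: (7,26) 0 ''
  6: (26,6) 2 'ba'
  7: (6,22) 1 'b'
  8: (22,23) 1 'b'
  9: (23,18) 1 'b'
  10: (18,9) 2 'be'
  11: (9,5) 0 ''
  12: (5,21) 2 'cb'
  13: (21,4) 1 'c'
  14: (4,0) 2 'cc'
  15: (0,1) 1 'c'
  16: (1,14) 3 'cda'
  17: (14,24) 2 'cd'
  18: (24,2) 0 ''
  19: (2,15) 2 'da'
  20: (15,25) 1 'd'
  21: (25,20) 1 'd'
  22: (20,13) 2 'dc'
  23: (13,11) 0 ''
  24: (11,17) 1 'e'
  25: (17,8) 3 'ebe'
  26: (8,19) 1 'e'
  27: (19,10) 1 'e'

n(n+1)/2 = 28·29/2 = 406
Σ LCP = 0 + 1 + 1 + 1 + 4 + 0 + 2 + 1 + 1 + 1 + 2 + 0 + 2 + 1 + 2 + 1 + 3 + 2 + 0 + 2 + 1 + 1 + 2 + 0 + 1 + 3 + 1 + 1 = 37
distinct = 406 − 37 = 369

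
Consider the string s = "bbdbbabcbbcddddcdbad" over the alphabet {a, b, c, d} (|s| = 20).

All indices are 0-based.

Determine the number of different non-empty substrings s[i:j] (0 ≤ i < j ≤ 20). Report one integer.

sorted suffixes:
  #0 SA[0]=5  'abcbbcddddcdbad'
  #1 SA[1]=18  'ad'
  #2 SA[2]=4  'babcbbcddddcdbad'
  #3 SA[3]=17  'bad'
  #4 SA[4]=3  'bbabcbbcddddcdbad'
  #5 SA[5]=8  'bbcddddcdbad'
  #6 SA[6]=0  'bbdbbabcbbcddddcdbad'
  #7 SA[7]=6  'bcbbcddddcdbad'
  #8 SA[8]=9  'bcddddcdbad'
  #9 SA[9]=1  'bdbbabcbbcddddcdbad'
  #10 SA[10]=7  'cbbcddddcdbad'
  #11 SA[11]=15  'cdbad'
  #12 SA[12]=10  'cddddcdbad'
  #13 SA[13]=19  'd'
  #14 SA[14]=16  'dbad'
  #15 SA[15]=2  'dbbabcbbcddddcdbad'
  #16 SA[16]=14  'dcdbad'
  #17 SA[17]=13  'ddcdbad'
  #18 SA[18]=12  'dddcdbad'
  #19 SA[19]=11  'ddddcdbad'

SA = [5, 18, 4, 17, 3, 8, 0, 6, 9, 1, 7, 15, 10, 19, 16, 2, 14, 13, 12, 11]
i: (SA[i-1],SA[i]) lcp shared
  1: (5,18) 1 'a'
  2: (18,4) 0 ''
  3: (4,17) 2 'ba'
  4: (17,3) 1 'b'
  5: (3,8) 2 'bb'
  6: (8,0) 2 'bb'
  7: (0,6) 1 'b'
  8: (6,9) 2 'bc'
  9: (9,1) 1 'b'
  10: (1,7) 0 ''
  11: (7,15) 1 'c'
  12: (15,10) 2 'cd'
  13: (10,19) 0 ''
  14: (19,16) 1 'd'
  15: (16,2) 2 'db'
  16: (2,14) 1 'd'
  17: (14,13) 1 'd'
  18: (13,12) 2 'dd'
  19: (12,11) 3 'ddd'

n(n+1)/2 = 20·21/2 = 210
Σ LCP = 0 + 1 + 0 + 2 + 1 + 2 + 2 + 1 + 2 + 1 + 0 + 1 + 2 + 0 + 1 + 2 + 1 + 1 + 2 + 3 = 25
distinct = 210 − 25 = 185

185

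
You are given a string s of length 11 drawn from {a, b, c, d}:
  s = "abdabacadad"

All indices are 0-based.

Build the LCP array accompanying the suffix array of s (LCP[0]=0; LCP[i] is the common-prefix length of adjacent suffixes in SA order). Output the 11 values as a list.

sorted suffixes:
  #0 SA[0]=3  'abacadad'
  #1 SA[1]=0  'abdabacadad'
  #2 SA[2]=5  'acadad'
  #3 SA[3]=9  'ad'
  #4 SA[4]=7  'adad'
  #5 SA[5]=4  'bacadad'
  #6 SA[6]=1  'bdabacadad'
  #7 SA[7]=6  'cadad'
  #8 SA[8]=10  'd'
  #9 SA[9]=2  'dabacadad'
  #10 SA[10]=8  'dad'

SA = [3, 0, 5, 9, 7, 4, 1, 6, 10, 2, 8]
rank  pair      lcp
   1  s[3:],s[0:]  2  'ab'
   2  s[0:],s[5:]  1  'a'
   3  s[5:],s[9:]  1  'a'
   4  s[9:],s[7:]  2  'ad'
   5  s[7:],s[4:]  0  ''
   6  s[4:],s[1:]  1  'b'
   7  s[1:],s[6:]  0  ''
   8  s[6:],s[10:]  0  ''
   9  s[10:],s[2:]  1  'd'
  10  s[2:],s[8:]  2  'da'

[0, 2, 1, 1, 2, 0, 1, 0, 0, 1, 2]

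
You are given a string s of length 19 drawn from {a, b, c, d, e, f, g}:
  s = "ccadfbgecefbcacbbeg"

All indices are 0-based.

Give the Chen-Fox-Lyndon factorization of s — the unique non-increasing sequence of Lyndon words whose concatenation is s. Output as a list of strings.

["c", "c", "adfbgecefbc", "acbbeg"]

emit factor 1: 'c' (i=0, period=1)
emit factor 2: 'c' (i=1, period=1)
emit factor 3: 'adfbgecefbc' (i=2, period=11)
emit factor 4: 'acbbeg' (i=13, period=6)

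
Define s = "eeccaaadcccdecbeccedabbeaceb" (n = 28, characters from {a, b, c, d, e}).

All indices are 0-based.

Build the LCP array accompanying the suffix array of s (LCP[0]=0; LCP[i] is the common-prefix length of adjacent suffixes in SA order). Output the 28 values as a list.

[0, 2, 1, 1, 1, 0, 1, 1, 2, 0, 1, 1, 2, 2, 2, 1, 1, 2, 0, 1, 1, 0, 1, 1, 2, 3, 1, 1]

rank→(start, suffix):
  0 → (4, 'aaadcccdecbeccedabbeaceb')
  1 → (5, 'aadcccdecbeccedabbeaceb')
  2 → (20, 'abbeaceb')
  3 → (24, 'aceb')
  4 → (6, 'adcccdecbeccedabbeaceb')
  5 → (27, 'b')
  6 → (21, 'bbeaceb')
  7 → (22, 'beaceb')
  8 → (14, 'beccedabbeaceb')
  9 → (3, 'caaadcccdecbeccedabbeaceb')
  10 → (13, 'cbeccedabbeaceb')
  11 → (2, 'ccaaadcccdecbeccedabbeaceb')
  12 → (8, 'cccdecbeccedabbeaceb')
  13 → (9, 'ccdecbeccedabbeaceb')
  14 → (16, 'ccedabbeaceb')
  15 → (10, 'cdecbeccedabbeaceb')
  16 → (25, 'ceb')
  17 → (17, 'cedabbeaceb')
  18 → (19, 'dabbeaceb')
  19 → (7, 'dcccdecbeccedabbeaceb')
  20 → (11, 'decbeccedabbeaceb')
  21 → (23, 'eaceb')
  22 → (26, 'eb')
  23 → (12, 'ecbeccedabbeaceb')
  24 → (1, 'eccaaadcccdecbeccedabbeaceb')
  25 → (15, 'eccedabbeaceb')
  26 → (18, 'edabbeaceb')
  27 → (0, 'eeccaaadcccdecbeccedabbeaceb')

SA = [4, 5, 20, 24, 6, 27, 21, 22, 14, 3, 13, 2, 8, 9, 16, 10, 25, 17, 19, 7, 11, 23, 26, 12, 1, 15, 18, 0]
rank  pair      lcp
   1  s[4:],s[5:]  2  'aa'
   2  s[5:],s[20:]  1  'a'
   3  s[20:],s[24:]  1  'a'
   4  s[24:],s[6:]  1  'a'
   5  s[6:],s[27:]  0  ''
   6  s[27:],s[21:]  1  'b'
   7  s[21:],s[22:]  1  'b'
   8  s[22:],s[14:]  2  'be'
   9  s[14:],s[3:]  0  ''
  10  s[3:],s[13:]  1  'c'
  11  s[13:],s[2:]  1  'c'
  12  s[2:],s[8:]  2  'cc'
  13  s[8:],s[9:]  2  'cc'
  14  s[9:],s[16:]  2  'cc'
  15  s[16:],s[10:]  1  'c'
  16  s[10:],s[25:]  1  'c'
  17  s[25:],s[17:]  2  'ce'
  18  s[17:],s[19:]  0  ''
  19  s[19:],s[7:]  1  'd'
  20  s[7:],s[11:]  1  'd'
  21  s[11:],s[23:]  0  ''
  22  s[23:],s[26:]  1  'e'
  23  s[26:],s[12:]  1  'e'
  24  s[12:],s[1:]  2  'ec'
  25  s[1:],s[15:]  3  'ecc'
  26  s[15:],s[18:]  1  'e'
  27  s[18:],s[0:]  1  'e'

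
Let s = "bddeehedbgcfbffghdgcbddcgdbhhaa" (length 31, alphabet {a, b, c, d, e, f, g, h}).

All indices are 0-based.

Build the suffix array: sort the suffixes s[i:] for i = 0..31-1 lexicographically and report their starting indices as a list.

sorted suffixes:
  #0 SA[0]=30  'a'
  #1 SA[1]=29  'aa'
  #2 SA[2]=20  'bddcgdbhhaa'
  #3 SA[3]=0  'bddeehedbgcfbffghdgcbddcgdbhhaa'
  #4 SA[4]=12  'bffghdgcbddcgdbhhaa'
  #5 SA[5]=8  'bgcfbffghdgcbddcgdbhhaa'
  #6 SA[6]=26  'bhhaa'
  #7 SA[7]=19  'cbddcgdbhhaa'
  #8 SA[8]=10  'cfbffghdgcbddcgdbhhaa'
  #9 SA[9]=23  'cgdbhhaa'
  #10 SA[10]=7  'dbgcfbffghdgcbddcgdbhhaa'
  #11 SA[11]=25  'dbhhaa'
  #12 SA[12]=22  'dcgdbhhaa'
  #13 SA[13]=21  'ddcgdbhhaa'
  #14 SA[14]=1  'ddeehedbgcfbffghdgcbddcgdbhhaa'
  #15 SA[15]=2  'deehedbgcfbffghdgcbddcgdbhhaa'
  #16 SA[16]=17  'dgcbddcgdbhhaa'
  #17 SA[17]=6  'edbgcfbffghdgcbddcgdbhhaa'
  #18 SA[18]=3  'eehedbgcfbffghdgcbddcgdbhhaa'
  #19 SA[19]=4  'ehedbgcfbffghdgcbddcgdbhhaa'
  #20 SA[20]=11  'fbffghdgcbddcgdbhhaa'
  #21 SA[21]=13  'ffghdgcbddcgdbhhaa'
  #22 SA[22]=14  'fghdgcbddcgdbhhaa'
  #23 SA[23]=18  'gcbddcgdbhhaa'
  #24 SA[24]=9  'gcfbffghdgcbddcgdbhhaa'
  #25 SA[25]=24  'gdbhhaa'
  #26 SA[26]=15  'ghdgcbddcgdbhhaa'
  #27 SA[27]=28  'haa'
  #28 SA[28]=16  'hdgcbddcgdbhhaa'
  #29 SA[29]=5  'hedbgcfbffghdgcbddcgdbhhaa'
  #30 SA[30]=27  'hhaa'

[30, 29, 20, 0, 12, 8, 26, 19, 10, 23, 7, 25, 22, 21, 1, 2, 17, 6, 3, 4, 11, 13, 14, 18, 9, 24, 15, 28, 16, 5, 27]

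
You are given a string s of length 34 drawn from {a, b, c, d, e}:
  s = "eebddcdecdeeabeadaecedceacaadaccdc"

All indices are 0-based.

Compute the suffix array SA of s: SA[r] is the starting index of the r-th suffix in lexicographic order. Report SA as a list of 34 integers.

[26, 12, 24, 29, 27, 15, 17, 2, 13, 33, 25, 30, 31, 5, 8, 22, 19, 28, 16, 32, 4, 21, 3, 6, 9, 11, 23, 14, 1, 7, 18, 20, 10, 0]

rank→(start, suffix):
  0 → (26, 'aadaccdc')
  1 → (12, 'abeadaecedceacaadaccdc')
  2 → (24, 'acaadaccdc')
  3 → (29, 'accdc')
  4 → (27, 'adaccdc')
  5 → (15, 'adaecedceacaadaccdc')
  6 → (17, 'aecedceacaadaccdc')
  7 → (2, 'bddcdecdeeabeadaecedceacaadaccdc')
  8 → (13, 'beadaecedceacaadaccdc')
  9 → (33, 'c')
  10 → (25, 'caadaccdc')
  11 → (30, 'ccdc')
  12 → (31, 'cdc')
  13 → (5, 'cdecdeeabeadaecedceacaadaccdc')
  14 → (8, 'cdeeabeadaecedceacaadaccdc')
  15 → (22, 'ceacaadaccdc')
  16 → (19, 'cedceacaadaccdc')
  17 → (28, 'daccdc')
  18 → (16, 'daecedceacaadaccdc')
  19 → (32, 'dc')
  20 → (4, 'dcdecdeeabeadaecedceacaadaccdc')
  21 → (21, 'dceacaadaccdc')
  22 → (3, 'ddcdecdeeabeadaecedceacaadaccdc')
  23 → (6, 'decdeeabeadaecedceacaadaccdc')
  24 → (9, 'deeabeadaecedceacaadaccdc')
  25 → (11, 'eabeadaecedceacaadaccdc')
  26 → (23, 'eacaadaccdc')
  27 → (14, 'eadaecedceacaadaccdc')
  28 → (1, 'ebddcdecdeeabeadaecedceacaadaccdc')
  29 → (7, 'ecdeeabeadaecedceacaadaccdc')
  30 → (18, 'ecedceacaadaccdc')
  31 → (20, 'edceacaadaccdc')
  32 → (10, 'eeabeadaecedceacaadaccdc')
  33 → (0, 'eebddcdecdeeabeadaecedceacaadaccdc')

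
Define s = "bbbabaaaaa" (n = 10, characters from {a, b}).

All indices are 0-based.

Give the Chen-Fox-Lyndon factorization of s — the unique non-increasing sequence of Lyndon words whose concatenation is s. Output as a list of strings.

emit factor 1: 'b' (i=0, period=1)
emit factor 2: 'b' (i=1, period=1)
emit factor 3: 'b' (i=2, period=1)
emit factor 4: 'ab' (i=3, period=2)
emit factor 5: 'a' (i=5, period=1)
emit factor 6: 'a' (i=6, period=1)
emit factor 7: 'a' (i=7, period=1)
emit factor 8: 'a' (i=8, period=1)
emit factor 9: 'a' (i=9, period=1)

["b", "b", "b", "ab", "a", "a", "a", "a", "a"]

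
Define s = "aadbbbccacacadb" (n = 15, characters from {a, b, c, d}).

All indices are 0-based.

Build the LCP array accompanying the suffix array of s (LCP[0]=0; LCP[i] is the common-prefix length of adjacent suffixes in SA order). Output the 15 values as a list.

rank→(start, suffix):
  0 → (0, 'aadbbbccacacadb')
  1 → (8, 'acacadb')
  2 → (10, 'acadb')
  3 → (12, 'adb')
  4 → (1, 'adbbbccacacadb')
  5 → (14, 'b')
  6 → (3, 'bbbccacacadb')
  7 → (4, 'bbccacacadb')
  8 → (5, 'bccacacadb')
  9 → (7, 'cacacadb')
  10 → (9, 'cacadb')
  11 → (11, 'cadb')
  12 → (6, 'ccacacadb')
  13 → (13, 'db')
  14 → (2, 'dbbbccacacadb')

SA = [0, 8, 10, 12, 1, 14, 3, 4, 5, 7, 9, 11, 6, 13, 2]
i: (SA[i-1],SA[i]) lcp shared
  1: (0,8) 1 'a'
  2: (8,10) 3 'aca'
  3: (10,12) 1 'a'
  4: (12,1) 3 'adb'
  5: (1,14) 0 ''
  6: (14,3) 1 'b'
  7: (3,4) 2 'bb'
  8: (4,5) 1 'b'
  9: (5,7) 0 ''
  10: (7,9) 4 'caca'
  11: (9,11) 2 'ca'
  12: (11,6) 1 'c'
  13: (6,13) 0 ''
  14: (13,2) 2 'db'

[0, 1, 3, 1, 3, 0, 1, 2, 1, 0, 4, 2, 1, 0, 2]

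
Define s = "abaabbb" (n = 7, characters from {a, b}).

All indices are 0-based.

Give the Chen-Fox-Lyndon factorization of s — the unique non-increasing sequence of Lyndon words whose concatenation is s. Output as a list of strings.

["ab", "aabbb"]

emit factor 1: 'ab' (i=0, period=2)
emit factor 2: 'aabbb' (i=2, period=5)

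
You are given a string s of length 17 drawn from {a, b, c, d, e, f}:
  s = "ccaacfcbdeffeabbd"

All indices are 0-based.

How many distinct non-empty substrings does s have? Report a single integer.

141

sorted suffixes:
  #0 SA[0]=2  'aacfcbdeffeabbd'
  #1 SA[1]=13  'abbd'
  #2 SA[2]=3  'acfcbdeffeabbd'
  #3 SA[3]=14  'bbd'
  #4 SA[4]=15  'bd'
  #5 SA[5]=7  'bdeffeabbd'
  #6 SA[6]=1  'caacfcbdeffeabbd'
  #7 SA[7]=6  'cbdeffeabbd'
  #8 SA[8]=0  'ccaacfcbdeffeabbd'
  #9 SA[9]=4  'cfcbdeffeabbd'
  #10 SA[10]=16  'd'
  #11 SA[11]=8  'deffeabbd'
  #12 SA[12]=12  'eabbd'
  #13 SA[13]=9  'effeabbd'
  #14 SA[14]=5  'fcbdeffeabbd'
  #15 SA[15]=11  'feabbd'
  #16 SA[16]=10  'ffeabbd'

SA = [2, 13, 3, 14, 15, 7, 1, 6, 0, 4, 16, 8, 12, 9, 5, 11, 10]
i: (SA[i-1],SA[i]) lcp shared
  1: (2,13) 1 'a'
  2: (13,3) 1 'a'
  3: (3,14) 0 ''
  4: (14,15) 1 'b'
  5: (15,7) 2 'bd'
  6: (7,1) 0 ''
  7: (1,6) 1 'c'
  8: (6,0) 1 'c'
  9: (0,4) 1 'c'
  10: (4,16) 0 ''
  11: (16,8) 1 'd'
  12: (8,12) 0 ''
  13: (12,9) 1 'e'
  14: (9,5) 0 ''
  15: (5,11) 1 'f'
  16: (11,10) 1 'f'

n(n+1)/2 = 17·18/2 = 153
Σ LCP = 0 + 1 + 1 + 0 + 1 + 2 + 0 + 1 + 1 + 1 + 0 + 1 + 0 + 1 + 0 + 1 + 1 = 12
distinct = 153 − 12 = 141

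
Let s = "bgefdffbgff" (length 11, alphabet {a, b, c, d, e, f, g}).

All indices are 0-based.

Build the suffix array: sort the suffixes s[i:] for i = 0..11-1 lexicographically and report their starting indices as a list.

sorted suffixes:
  #0 SA[0]=0  'bgefdffbgff'
  #1 SA[1]=7  'bgff'
  #2 SA[2]=4  'dffbgff'
  #3 SA[3]=2  'efdffbgff'
  #4 SA[4]=10  'f'
  #5 SA[5]=6  'fbgff'
  #6 SA[6]=3  'fdffbgff'
  #7 SA[7]=9  'ff'
  #8 SA[8]=5  'ffbgff'
  #9 SA[9]=1  'gefdffbgff'
  #10 SA[10]=8  'gff'

[0, 7, 4, 2, 10, 6, 3, 9, 5, 1, 8]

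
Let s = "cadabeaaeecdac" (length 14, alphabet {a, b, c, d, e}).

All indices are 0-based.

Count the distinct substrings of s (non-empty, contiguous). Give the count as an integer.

95

rank→(start, suffix):
  0 → (6, 'aaeecdac')
  1 → (3, 'abeaaeecdac')
  2 → (12, 'ac')
  3 → (1, 'adabeaaeecdac')
  4 → (7, 'aeecdac')
  5 → (4, 'beaaeecdac')
  6 → (13, 'c')
  7 → (0, 'cadabeaaeecdac')
  8 → (10, 'cdac')
  9 → (2, 'dabeaaeecdac')
  10 → (11, 'dac')
  11 → (5, 'eaaeecdac')
  12 → (9, 'ecdac')
  13 → (8, 'eecdac')

SA = [6, 3, 12, 1, 7, 4, 13, 0, 10, 2, 11, 5, 9, 8]
[i] adj suffixes → lcp
  [1] 6/3 → 1 ('a')
  [2] 3/12 → 1 ('a')
  [3] 12/1 → 1 ('a')
  [4] 1/7 → 1 ('a')
  [5] 7/4 → 0 ('')
  [6] 4/13 → 0 ('')
  [7] 13/0 → 1 ('c')
  [8] 0/10 → 1 ('c')
  [9] 10/2 → 0 ('')
  [10] 2/11 → 2 ('da')
  [11] 11/5 → 0 ('')
  [12] 5/9 → 1 ('e')
  [13] 9/8 → 1 ('e')

n(n+1)/2 = 14·15/2 = 105
Σ LCP = 0 + 1 + 1 + 1 + 1 + 0 + 0 + 1 + 1 + 0 + 2 + 0 + 1 + 1 = 10
distinct = 105 − 10 = 95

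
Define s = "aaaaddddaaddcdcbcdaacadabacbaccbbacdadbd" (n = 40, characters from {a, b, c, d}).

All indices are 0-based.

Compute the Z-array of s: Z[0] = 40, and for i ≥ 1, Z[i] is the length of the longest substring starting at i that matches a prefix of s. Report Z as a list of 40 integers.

Z[0]=40
i=1: fresh scan; Z[1]=3 scan→box=[1,4)
i=2: min(r-i=2, Z[1]=3)=2; Z[2]=2
i=3: min(r-i=1, Z[2]=2)=1; Z[3]=1
i=4: fresh scan; Z[4]=0
i=5: fresh scan; Z[5]=0
i=6: fresh scan; Z[6]=0
i=7: fresh scan; Z[7]=0
i=8: fresh scan; Z[8]=2 scan→box=[8,10)
i=9: min(r-i=1, Z[1]=3)=1; Z[9]=1
i=10: fresh scan; Z[10]=0
i=11: fresh scan; Z[11]=0
i=12: fresh scan; Z[12]=0
i=13: fresh scan; Z[13]=0
i=14: fresh scan; Z[14]=0
i=15: fresh scan; Z[15]=0
i=16: fresh scan; Z[16]=0
i=17: fresh scan; Z[17]=0
i=18: fresh scan; Z[18]=2 scan→box=[18,20)
i=19: min(r-i=1, Z[1]=3)=1; Z[19]=1
i=20: fresh scan; Z[20]=0
i=21: fresh scan; Z[21]=1 scan→box=[21,22)
i=22: fresh scan; Z[22]=0
i=23: fresh scan; Z[23]=1 scan→box=[23,24)
i=24: fresh scan; Z[24]=0
i=25: fresh scan; Z[25]=1 scan→box=[25,26)
i=26: fresh scan; Z[26]=0
i=27: fresh scan; Z[27]=0
i=28: fresh scan; Z[28]=1 scan→box=[28,29)
i=29: fresh scan; Z[29]=0
i=30: fresh scan; Z[30]=0
i=31: fresh scan; Z[31]=0
i=32: fresh scan; Z[32]=0
i=33: fresh scan; Z[33]=1 scan→box=[33,34)
i=34: fresh scan; Z[34]=0
i=35: fresh scan; Z[35]=0
i=36: fresh scan; Z[36]=1 scan→box=[36,37)
i=37: fresh scan; Z[37]=0
i=38: fresh scan; Z[38]=0
i=39: fresh scan; Z[39]=0

[40, 3, 2, 1, 0, 0, 0, 0, 2, 1, 0, 0, 0, 0, 0, 0, 0, 0, 2, 1, 0, 1, 0, 1, 0, 1, 0, 0, 1, 0, 0, 0, 0, 1, 0, 0, 1, 0, 0, 0]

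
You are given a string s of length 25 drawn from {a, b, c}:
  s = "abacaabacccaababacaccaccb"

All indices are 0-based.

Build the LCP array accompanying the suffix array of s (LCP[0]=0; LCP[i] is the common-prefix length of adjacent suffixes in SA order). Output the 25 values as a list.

[0, 4, 1, 3, 5, 4, 1, 3, 2, 3, 3, 0, 1, 2, 4, 3, 0, 5, 2, 4, 1, 1, 3, 2, 2]

rank | idx | suffix
   0 |  11 | aababacaccaccb
   1 |   4 | aabacccaababacaccaccb
   2 |  12 | ababacaccaccb
   3 |   0 | abacaabacccaababacaccaccb
   4 |  14 | abacaccaccb
   5 |   5 | abacccaababacaccaccb
   6 |   2 | acaabacccaababacaccaccb
   7 |  16 | acaccaccb
   8 |  18 | accaccb
   9 |  21 | accb
  10 |   7 | acccaababacaccaccb
  11 |  24 | b
  12 |  13 | babacaccaccb
  13 |   1 | bacaabacccaababacaccaccb
  14 |  15 | bacaccaccb
  15 |   6 | bacccaababacaccaccb
  16 |  10 | caababacaccaccb
  17 |   3 | caabacccaababacaccaccb
  18 |  17 | caccaccb
  19 |  20 | caccb
  20 |  23 | cb
  21 |   9 | ccaababacaccaccb
  22 |  19 | ccaccb
  23 |  22 | ccb
  24 |   8 | cccaababacaccaccb

SA = [11, 4, 12, 0, 14, 5, 2, 16, 18, 21, 7, 24, 13, 1, 15, 6, 10, 3, 17, 20, 23, 9, 19, 22, 8]
[i] adj suffixes → lcp
  [1] 11/4 → 4 ('aaba')
  [2] 4/12 → 1 ('a')
  [3] 12/0 → 3 ('aba')
  [4] 0/14 → 5 ('abaca')
  [5] 14/5 → 4 ('abac')
  [6] 5/2 → 1 ('a')
  [7] 2/16 → 3 ('aca')
  [8] 16/18 → 2 ('ac')
  [9] 18/21 → 3 ('acc')
  [10] 21/7 → 3 ('acc')
  [11] 7/24 → 0 ('')
  [12] 24/13 → 1 ('b')
  [13] 13/1 → 2 ('ba')
  [14] 1/15 → 4 ('baca')
  [15] 15/6 → 3 ('bac')
  [16] 6/10 → 0 ('')
  [17] 10/3 → 5 ('caaba')
  [18] 3/17 → 2 ('ca')
  [19] 17/20 → 4 ('cacc')
  [20] 20/23 → 1 ('c')
  [21] 23/9 → 1 ('c')
  [22] 9/19 → 3 ('cca')
  [23] 19/22 → 2 ('cc')
  [24] 22/8 → 2 ('cc')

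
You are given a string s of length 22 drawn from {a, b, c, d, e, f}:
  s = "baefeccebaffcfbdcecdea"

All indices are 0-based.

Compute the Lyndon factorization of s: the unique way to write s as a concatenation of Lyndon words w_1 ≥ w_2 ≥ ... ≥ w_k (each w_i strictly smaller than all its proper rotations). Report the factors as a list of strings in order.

emit factor 1: 'b' (i=0, period=1)
emit factor 2: 'aefeccebaffcfbdcecde' (i=1, period=20)
emit factor 3: 'a' (i=21, period=1)

["b", "aefeccebaffcfbdcecde", "a"]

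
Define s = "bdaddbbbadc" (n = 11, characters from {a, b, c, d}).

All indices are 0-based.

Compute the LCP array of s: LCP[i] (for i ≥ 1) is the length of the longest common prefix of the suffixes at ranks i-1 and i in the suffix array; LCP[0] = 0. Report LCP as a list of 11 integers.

[0, 2, 0, 1, 2, 1, 0, 0, 1, 1, 1]

sorted suffixes:
  #0 SA[0]=8  'adc'
  #1 SA[1]=2  'addbbbadc'
  #2 SA[2]=7  'badc'
  #3 SA[3]=6  'bbadc'
  #4 SA[4]=5  'bbbadc'
  #5 SA[5]=0  'bdaddbbbadc'
  #6 SA[6]=10  'c'
  #7 SA[7]=1  'daddbbbadc'
  #8 SA[8]=4  'dbbbadc'
  #9 SA[9]=9  'dc'
  #10 SA[10]=3  'ddbbbadc'

SA = [8, 2, 7, 6, 5, 0, 10, 1, 4, 9, 3]
[i] adj suffixes → lcp
  [1] 8/2 → 2 ('ad')
  [2] 2/7 → 0 ('')
  [3] 7/6 → 1 ('b')
  [4] 6/5 → 2 ('bb')
  [5] 5/0 → 1 ('b')
  [6] 0/10 → 0 ('')
  [7] 10/1 → 0 ('')
  [8] 1/4 → 1 ('d')
  [9] 4/9 → 1 ('d')
  [10] 9/3 → 1 ('d')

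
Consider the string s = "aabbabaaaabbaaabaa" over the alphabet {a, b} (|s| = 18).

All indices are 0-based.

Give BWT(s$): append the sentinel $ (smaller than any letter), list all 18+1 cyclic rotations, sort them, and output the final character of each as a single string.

aabbbaaa$abaaaabbaa

rank  rotation             last
    0  $aabbabaaaabbaaabaa  a
    1  a$aabbabaaaabbaaaba  a
    2  aa$aabbabaaaabbaaab  b
    3  aaaabbaaabaa$aabbab  b
    4  aaabaa$aabbabaaaabb  b
    5  aaabbaaabaa$aabbaba  a
    6  aabaa$aabbabaaaabba  a
    7  aabbaaabaa$aabbabaa  a
    8  aabbabaaaabbaaabaa$  $
    9  abaa$aabbabaaaabbaa  a
   10  abaaaabbaaabaa$aabb  b
   11  abbaaabaa$aabbabaaa  a
   12  abbabaaaabbaaabaa$a  a
   13  baa$aabbabaaaabbaaa  a
   14  baaaabbaaabaa$aabba  a
   15  baaabaa$aabbabaaaab  b
   16  babaaaabbaaabaa$aab  b
   17  bbaaabaa$aabbabaaaa  a
   18  bbabaaaabbaaabaa$aa  a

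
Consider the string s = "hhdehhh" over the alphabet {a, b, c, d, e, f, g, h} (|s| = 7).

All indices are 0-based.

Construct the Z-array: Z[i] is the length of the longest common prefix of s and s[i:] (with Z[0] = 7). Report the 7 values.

Z[0]=7
i=1: outside box; Z[1]=1 extend→box=[1,2)
i=2: outside box; Z[2]=0
i=3: outside box; Z[3]=0
i=4: outside box; Z[4]=2 extend→box=[4,6)
i=5: min(r-i=1, Z[1]=1)=1; Z[5]=2 extend→box=[5,7)
i=6: min(r-i=1, Z[1]=1)=1; Z[6]=1

[7, 1, 0, 0, 2, 2, 1]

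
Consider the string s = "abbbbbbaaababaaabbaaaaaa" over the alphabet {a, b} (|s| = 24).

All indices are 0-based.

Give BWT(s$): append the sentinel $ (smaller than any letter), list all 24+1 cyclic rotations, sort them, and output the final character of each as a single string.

rank  rotation                   last
    0  $abbbbbbaaababaaabbaaaaaa  a
    1  a$abbbbbbaaababaaabbaaaaa  a
    2  aa$abbbbbbaaababaaabbaaaa  a
    3  aaa$abbbbbbaaababaaabbaaa  a
    4  aaaa$abbbbbbaaababaaabbaa  a
    5  aaaaa$abbbbbbaaababaaabba  a
    6  aaaaaa$abbbbbbaaababaaabb  b
    7  aaababaaabbaaaaaa$abbbbbb  b
    8  aaabbaaaaaa$abbbbbbaaabab  b
    9  aababaaabbaaaaaa$abbbbbba  a
   10  aabbaaaaaa$abbbbbbaaababa  a
   11  abaaabbaaaaaa$abbbbbbaaab  b
   12  ababaaabbaaaaaa$abbbbbbaa  a
   13  abbaaaaaa$abbbbbbaaababaa  a
   14  abbbbbbaaababaaabbaaaaaa$  $
   15  baaaaaa$abbbbbbaaababaaab  b
   16  baaababaaabbaaaaaa$abbbbb  b
   17  baaabbaaaaaa$abbbbbbaaaba  a
   18  babaaabbaaaaaa$abbbbbbaaa  a
   19  bbaaaaaa$abbbbbbaaababaaa  a
   20  bbaaababaaabbaaaaaa$abbbb  b
   21  bbbaaababaaabbaaaaaa$abbb  b
   22  bbbbaaababaaabbaaaaaa$abb  b
   23  bbbbbaaababaaabbaaaaaa$ab  b
   24  bbbbbbaaababaaabbaaaaaa$a  a

aaaaaabbbaabaa$bbaaabbbba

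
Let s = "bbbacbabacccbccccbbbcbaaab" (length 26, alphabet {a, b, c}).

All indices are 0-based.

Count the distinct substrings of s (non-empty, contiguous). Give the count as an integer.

sorted suffixes:
  #0 SA[0]=22  'aaab'
  #1 SA[1]=23  'aab'
  #2 SA[2]=24  'ab'
  #3 SA[3]=6  'abacccbccccbbbcbaaab'
  #4 SA[4]=3  'acbabacccbccccbbbcbaaab'
  #5 SA[5]=8  'acccbccccbbbcbaaab'
  #6 SA[6]=25  'b'
  #7 SA[7]=21  'baaab'
  #8 SA[8]=5  'babacccbccccbbbcbaaab'
  #9 SA[9]=2  'bacbabacccbccccbbbcbaaab'
  #10 SA[10]=7  'bacccbccccbbbcbaaab'
  #11 SA[11]=1  'bbacbabacccbccccbbbcbaaab'
  #12 SA[12]=0  'bbbacbabacccbccccbbbcbaaab'
  #13 SA[13]=17  'bbbcbaaab'
  #14 SA[14]=18  'bbcbaaab'
  #15 SA[15]=19  'bcbaaab'
  #16 SA[16]=12  'bccccbbbcbaaab'
  #17 SA[17]=20  'cbaaab'
  #18 SA[18]=4  'cbabacccbccccbbbcbaaab'
  #19 SA[19]=16  'cbbbcbaaab'
  #20 SA[20]=11  'cbccccbbbcbaaab'
  #21 SA[21]=15  'ccbbbcbaaab'
  #22 SA[22]=10  'ccbccccbbbcbaaab'
  #23 SA[23]=14  'cccbbbcbaaab'
  #24 SA[24]=9  'cccbccccbbbcbaaab'
  #25 SA[25]=13  'ccccbbbcbaaab'

SA = [22, 23, 24, 6, 3, 8, 25, 21, 5, 2, 7, 1, 0, 17, 18, 19, 12, 20, 4, 16, 11, 15, 10, 14, 9, 13]
[i] adj suffixes → lcp
  [1] 22/23 → 2 ('aa')
  [2] 23/24 → 1 ('a')
  [3] 24/6 → 2 ('ab')
  [4] 6/3 → 1 ('a')
  [5] 3/8 → 2 ('ac')
  [6] 8/25 → 0 ('')
  [7] 25/21 → 1 ('b')
  [8] 21/5 → 2 ('ba')
  [9] 5/2 → 2 ('ba')
  [10] 2/7 → 3 ('bac')
  [11] 7/1 → 1 ('b')
  [12] 1/0 → 2 ('bb')
  [13] 0/17 → 3 ('bbb')
  [14] 17/18 → 2 ('bb')
  [15] 18/19 → 1 ('b')
  [16] 19/12 → 2 ('bc')
  [17] 12/20 → 0 ('')
  [18] 20/4 → 3 ('cba')
  [19] 4/16 → 2 ('cb')
  [20] 16/11 → 2 ('cb')
  [21] 11/15 → 1 ('c')
  [22] 15/10 → 3 ('ccb')
  [23] 10/14 → 2 ('cc')
  [24] 14/9 → 4 ('cccb')
  [25] 9/13 → 3 ('ccc')

n(n+1)/2 = 26·27/2 = 351
Σ LCP = 0 + 2 + 1 + 2 + 1 + 2 + 0 + 1 + 2 + 2 + 3 + 1 + 2 + 3 + 2 + 1 + 2 + 0 + 3 + 2 + 2 + 1 + 3 + 2 + 4 + 3 = 47
distinct = 351 − 47 = 304

304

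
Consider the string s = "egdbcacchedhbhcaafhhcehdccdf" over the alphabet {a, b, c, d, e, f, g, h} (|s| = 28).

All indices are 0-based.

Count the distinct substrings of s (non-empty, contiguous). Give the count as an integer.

rank→(start, suffix):
  0 → (15, 'aafhhcehdccdf')
  1 → (5, 'acchedhbhcaafhhcehdccdf')
  2 → (16, 'afhhcehdccdf')
  3 → (3, 'bcacchedhbhcaafhhcehdccdf')
  4 → (12, 'bhcaafhhcehdccdf')
  5 → (14, 'caafhhcehdccdf')
  6 → (4, 'cacchedhbhcaafhhcehdccdf')
  7 → (24, 'ccdf')
  8 → (6, 'cchedhbhcaafhhcehdccdf')
  9 → (25, 'cdf')
  10 → (20, 'cehdccdf')
  11 → (7, 'chedhbhcaafhhcehdccdf')
  12 → (2, 'dbcacchedhbhcaafhhcehdccdf')
  13 → (23, 'dccdf')
  14 → (26, 'df')
  15 → (10, 'dhbhcaafhhcehdccdf')
  16 → (9, 'edhbhcaafhhcehdccdf')
  17 → (0, 'egdbcacchedhbhcaafhhcehdccdf')
  18 → (21, 'ehdccdf')
  19 → (27, 'f')
  20 → (17, 'fhhcehdccdf')
  21 → (1, 'gdbcacchedhbhcaafhhcehdccdf')
  22 → (11, 'hbhcaafhhcehdccdf')
  23 → (13, 'hcaafhhcehdccdf')
  24 → (19, 'hcehdccdf')
  25 → (22, 'hdccdf')
  26 → (8, 'hedhbhcaafhhcehdccdf')
  27 → (18, 'hhcehdccdf')

SA = [15, 5, 16, 3, 12, 14, 4, 24, 6, 25, 20, 7, 2, 23, 26, 10, 9, 0, 21, 27, 17, 1, 11, 13, 19, 22, 8, 18]
i: (SA[i-1],SA[i]) lcp shared
  1: (15,5) 1 'a'
  2: (5,16) 1 'a'
  3: (16,3) 0 ''
  4: (3,12) 1 'b'
  5: (12,14) 0 ''
  6: (14,4) 2 'ca'
  7: (4,24) 1 'c'
  8: (24,6) 2 'cc'
  9: (6,25) 1 'c'
  10: (25,20) 1 'c'
  11: (20,7) 1 'c'
  12: (7,2) 0 ''
  13: (2,23) 1 'd'
  14: (23,26) 1 'd'
  15: (26,10) 1 'd'
  16: (10,9) 0 ''
  17: (9,0) 1 'e'
  18: (0,21) 1 'e'
  19: (21,27) 0 ''
  20: (27,17) 1 'f'
  21: (17,1) 0 ''
  22: (1,11) 0 ''
  23: (11,13) 1 'h'
  24: (13,19) 2 'hc'
  25: (19,22) 1 'h'
  26: (22,8) 1 'h'
  27: (8,18) 1 'h'

n(n+1)/2 = 28·29/2 = 406
Σ LCP = 0 + 1 + 1 + 0 + 1 + 0 + 2 + 1 + 2 + 1 + 1 + 1 + 0 + 1 + 1 + 1 + 0 + 1 + 1 + 0 + 1 + 0 + 0 + 1 + 2 + 1 + 1 + 1 = 23
distinct = 406 − 23 = 383

383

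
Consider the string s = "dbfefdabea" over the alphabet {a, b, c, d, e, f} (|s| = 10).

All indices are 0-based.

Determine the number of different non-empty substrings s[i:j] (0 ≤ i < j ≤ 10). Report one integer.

rank | idx | suffix
   0 |   9 | a
   1 |   6 | abea
   2 |   7 | bea
   3 |   1 | bfefdabea
   4 |   5 | dabea
   5 |   0 | dbfefdabea
   6 |   8 | ea
   7 |   3 | efdabea
   8 |   4 | fdabea
   9 |   2 | fefdabea

SA = [9, 6, 7, 1, 5, 0, 8, 3, 4, 2]
rank  pair      lcp
   1  s[9:],s[6:]  1  'a'
   2  s[6:],s[7:]  0  ''
   3  s[7:],s[1:]  1  'b'
   4  s[1:],s[5:]  0  ''
   5  s[5:],s[0:]  1  'd'
   6  s[0:],s[8:]  0  ''
   7  s[8:],s[3:]  1  'e'
   8  s[3:],s[4:]  0  ''
   9  s[4:],s[2:]  1  'f'

n(n+1)/2 = 10·11/2 = 55
Σ LCP = 0 + 1 + 0 + 1 + 0 + 1 + 0 + 1 + 0 + 1 = 5
distinct = 55 − 5 = 50

50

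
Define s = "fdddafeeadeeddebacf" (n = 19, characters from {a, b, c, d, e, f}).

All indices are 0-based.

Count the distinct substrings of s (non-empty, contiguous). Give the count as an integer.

rank→(start, suffix):
  0 → (16, 'acf')
  1 → (8, 'adeeddebacf')
  2 → (4, 'afeeadeeddebacf')
  3 → (15, 'bacf')
  4 → (17, 'cf')
  5 → (3, 'dafeeadeeddebacf')
  6 → (2, 'ddafeeadeeddebacf')
  7 → (1, 'dddafeeadeeddebacf')
  8 → (12, 'ddebacf')
  9 → (13, 'debacf')
  10 → (9, 'deeddebacf')
  11 → (7, 'eadeeddebacf')
  12 → (14, 'ebacf')
  13 → (11, 'eddebacf')
  14 → (6, 'eeadeeddebacf')
  15 → (10, 'eeddebacf')
  16 → (18, 'f')
  17 → (0, 'fdddafeeadeeddebacf')
  18 → (5, 'feeadeeddebacf')

SA = [16, 8, 4, 15, 17, 3, 2, 1, 12, 13, 9, 7, 14, 11, 6, 10, 18, 0, 5]
rank  pair      lcp
   1  s[16:],s[8:]  1  'a'
   2  s[8:],s[4:]  1  'a'
   3  s[4:],s[15:]  0  ''
   4  s[15:],s[17:]  0  ''
   5  s[17:],s[3:]  0  ''
   6  s[3:],s[2:]  1  'd'
   7  s[2:],s[1:]  2  'dd'
   8  s[1:],s[12:]  2  'dd'
   9  s[12:],s[13:]  1  'd'
  10  s[13:],s[9:]  2  'de'
  11  s[9:],s[7:]  0  ''
  12  s[7:],s[14:]  1  'e'
  13  s[14:],s[11:]  1  'e'
  14  s[11:],s[6:]  1  'e'
  15  s[6:],s[10:]  2  'ee'
  16  s[10:],s[18:]  0  ''
  17  s[18:],s[0:]  1  'f'
  18  s[0:],s[5:]  1  'f'

n(n+1)/2 = 19·20/2 = 190
Σ LCP = 0 + 1 + 1 + 0 + 0 + 0 + 1 + 2 + 2 + 1 + 2 + 0 + 1 + 1 + 1 + 2 + 0 + 1 + 1 = 17
distinct = 190 − 17 = 173

173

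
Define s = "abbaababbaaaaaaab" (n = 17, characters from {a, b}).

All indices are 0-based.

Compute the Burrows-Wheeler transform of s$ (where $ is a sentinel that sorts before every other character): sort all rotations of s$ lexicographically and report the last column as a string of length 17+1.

bbaaaaabaab$abbaaa

rank  rotation            last
    0  $abbaababbaaaaaaab  b
    1  aaaaaaab$abbaababb  b
    2  aaaaaab$abbaababba  a
    3  aaaaab$abbaababbaa  a
    4  aaaab$abbaababbaaa  a
    5  aaab$abbaababbaaaa  a
    6  aab$abbaababbaaaaa  a
    7  aababbaaaaaaab$abb  b
    8  ab$abbaababbaaaaaa  a
    9  ababbaaaaaaab$abba  a
   10  abbaaaaaaab$abbaab  b
   11  abbaababbaaaaaaab$  $
   12  b$abbaababbaaaaaaa  a
   13  baaaaaaab$abbaabab  b
   14  baababbaaaaaaab$ab  b
   15  babbaaaaaaab$abbaa  a
   16  bbaaaaaaab$abbaaba  a
   17  bbaababbaaaaaaab$a  a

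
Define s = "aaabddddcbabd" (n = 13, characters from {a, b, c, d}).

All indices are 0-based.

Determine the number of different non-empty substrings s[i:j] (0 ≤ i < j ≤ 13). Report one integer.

sorted suffixes:
  #0 SA[0]=0  'aaabddddcbabd'
  #1 SA[1]=1  'aabddddcbabd'
  #2 SA[2]=10  'abd'
  #3 SA[3]=2  'abddddcbabd'
  #4 SA[4]=9  'babd'
  #5 SA[5]=11  'bd'
  #6 SA[6]=3  'bddddcbabd'
  #7 SA[7]=8  'cbabd'
  #8 SA[8]=12  'd'
  #9 SA[9]=7  'dcbabd'
  #10 SA[10]=6  'ddcbabd'
  #11 SA[11]=5  'dddcbabd'
  #12 SA[12]=4  'ddddcbabd'

SA = [0, 1, 10, 2, 9, 11, 3, 8, 12, 7, 6, 5, 4]
i: (SA[i-1],SA[i]) lcp shared
  1: (0,1) 2 'aa'
  2: (1,10) 1 'a'
  3: (10,2) 3 'abd'
  4: (2,9) 0 ''
  5: (9,11) 1 'b'
  6: (11,3) 2 'bd'
  7: (3,8) 0 ''
  8: (8,12) 0 ''
  9: (12,7) 1 'd'
  10: (7,6) 1 'd'
  11: (6,5) 2 'dd'
  12: (5,4) 3 'ddd'

n(n+1)/2 = 13·14/2 = 91
Σ LCP = 0 + 2 + 1 + 3 + 0 + 1 + 2 + 0 + 0 + 1 + 1 + 2 + 3 = 16
distinct = 91 − 16 = 75

75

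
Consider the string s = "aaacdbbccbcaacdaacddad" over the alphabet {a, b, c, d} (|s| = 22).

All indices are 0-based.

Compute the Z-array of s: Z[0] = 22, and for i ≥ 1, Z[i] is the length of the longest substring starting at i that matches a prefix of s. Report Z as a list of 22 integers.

Z[0]=22
i=1: i≥r, start 0; Z[1]=2 extend→box=[1,3)
i=2: min(r-i=1, Z[1]=2)=1; Z[2]=1
i=3: i≥r, start 0; Z[3]=0
i=4: i≥r, start 0; Z[4]=0
i=5: i≥r, start 0; Z[5]=0
i=6: i≥r, start 0; Z[6]=0
i=7: i≥r, start 0; Z[7]=0
i=8: i≥r, start 0; Z[8]=0
i=9: i≥r, start 0; Z[9]=0
i=10: i≥r, start 0; Z[10]=0
i=11: i≥r, start 0; Z[11]=2 extend→box=[11,13)
i=12: min(r-i=1, Z[1]=2)=1; Z[12]=1
i=13: i≥r, start 0; Z[13]=0
i=14: i≥r, start 0; Z[14]=0
i=15: i≥r, start 0; Z[15]=2 extend→box=[15,17)
i=16: min(r-i=1, Z[1]=2)=1; Z[16]=1
i=17: i≥r, start 0; Z[17]=0
i=18: i≥r, start 0; Z[18]=0
i=19: i≥r, start 0; Z[19]=0
i=20: i≥r, start 0; Z[20]=1 extend→box=[20,21)
i=21: i≥r, start 0; Z[21]=0

[22, 2, 1, 0, 0, 0, 0, 0, 0, 0, 0, 2, 1, 0, 0, 2, 1, 0, 0, 0, 1, 0]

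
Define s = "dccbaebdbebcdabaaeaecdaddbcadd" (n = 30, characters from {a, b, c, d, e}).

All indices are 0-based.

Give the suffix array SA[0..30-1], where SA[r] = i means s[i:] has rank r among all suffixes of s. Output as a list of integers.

rank→(start, suffix):
  0 → (15, 'aaeaecdaddbcadd')
  1 → (13, 'abaaeaecdaddbcadd')
  2 → (27, 'add')
  3 → (22, 'addbcadd')
  4 → (16, 'aeaecdaddbcadd')
  5 → (4, 'aebdbebcdabaaeaecdaddbcadd')
  6 → (18, 'aecdaddbcadd')
  7 → (14, 'baaeaecdaddbcadd')
  8 → (3, 'baebdbebcdabaaeaecdaddbcadd')
  9 → (25, 'bcadd')
  10 → (10, 'bcdabaaeaecdaddbcadd')
  11 → (6, 'bdbebcdabaaeaecdaddbcadd')
  12 → (8, 'bebcdabaaeaecdaddbcadd')
  13 → (26, 'cadd')
  14 → (2, 'cbaebdbebcdabaaeaecdaddbcadd')
  15 → (1, 'ccbaebdbebcdabaaeaecdaddbcadd')
  16 → (11, 'cdabaaeaecdaddbcadd')
  17 → (20, 'cdaddbcadd')
  18 → (29, 'd')
  19 → (12, 'dabaaeaecdaddbcadd')
  20 → (21, 'daddbcadd')
  21 → (24, 'dbcadd')
  22 → (7, 'dbebcdabaaeaecdaddbcadd')
  23 → (0, 'dccbaebdbebcdabaaeaecdaddbcadd')
  24 → (28, 'dd')
  25 → (23, 'ddbcadd')
  26 → (17, 'eaecdaddbcadd')
  27 → (9, 'ebcdabaaeaecdaddbcadd')
  28 → (5, 'ebdbebcdabaaeaecdaddbcadd')
  29 → (19, 'ecdaddbcadd')

[15, 13, 27, 22, 16, 4, 18, 14, 3, 25, 10, 6, 8, 26, 2, 1, 11, 20, 29, 12, 21, 24, 7, 0, 28, 23, 17, 9, 5, 19]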